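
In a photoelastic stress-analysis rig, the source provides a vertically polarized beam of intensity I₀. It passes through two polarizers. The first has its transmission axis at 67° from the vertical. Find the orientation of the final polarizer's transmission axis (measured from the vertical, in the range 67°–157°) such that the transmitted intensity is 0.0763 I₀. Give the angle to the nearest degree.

I₁ = I₀ cos²(67° − 0°) = I₀ cos²(67°) = 0.1527 I₀.
Need I₂/I₀ = 0.0763, so cos²(θ − 67°) = 0.0763 / 0.1527 = 0.4998.
θ − 67° = arccos(√0.4998) = 45.0°, giving θ ≈ 67 + 45.0 = 112.0°.

θ ≈ 112°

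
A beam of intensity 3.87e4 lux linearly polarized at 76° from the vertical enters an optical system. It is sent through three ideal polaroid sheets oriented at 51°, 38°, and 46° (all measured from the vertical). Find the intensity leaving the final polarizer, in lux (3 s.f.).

I₁ = 3.87e4 lux · cos²(25°) = 3.179e+04 lux.
I₂ = I₁ · cos²(13°) = 3.179e+04 · 0.9494 = 3.018e+04 lux.
I₃ = I₂ · cos²(8°) = 3.018e+04 · 0.9806 = 2.959e+04 lux.

I ≈ 2.96e4 lux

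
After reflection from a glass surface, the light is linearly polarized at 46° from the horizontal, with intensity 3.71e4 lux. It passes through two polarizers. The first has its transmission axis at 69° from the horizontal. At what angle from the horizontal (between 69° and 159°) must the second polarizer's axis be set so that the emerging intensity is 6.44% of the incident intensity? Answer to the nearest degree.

θ ≈ 143°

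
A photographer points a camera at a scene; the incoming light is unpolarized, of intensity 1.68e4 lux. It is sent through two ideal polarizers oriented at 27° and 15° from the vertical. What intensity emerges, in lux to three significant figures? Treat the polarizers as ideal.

Unpolarized light through the first polarizer → I₁ = 1.68e4 lux/2 = 8400 lux, polarized at 27°.
I₂ = I₁ · cos²(12°) = 8400 · 0.9568 = 8037 lux.

I ≈ 8040 lux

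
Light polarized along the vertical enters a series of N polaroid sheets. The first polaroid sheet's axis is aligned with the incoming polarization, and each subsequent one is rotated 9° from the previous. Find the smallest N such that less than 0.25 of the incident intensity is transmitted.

N = 57

First polarizer is aligned with the polarization: full transmission.
Each further stage multiplies by cos²(9°) = 0.9755.
After N polarizers: T = 0.9755^(N−1). Require T < 0.25 ⇒ N−1 > ln(0.25)/ln(0.9755) = 55.95, so N−1 ≥ 56 and N = 57.
Check: N=57 gives T = 0.2497 < 0.25; N=56 gives T = 0.256.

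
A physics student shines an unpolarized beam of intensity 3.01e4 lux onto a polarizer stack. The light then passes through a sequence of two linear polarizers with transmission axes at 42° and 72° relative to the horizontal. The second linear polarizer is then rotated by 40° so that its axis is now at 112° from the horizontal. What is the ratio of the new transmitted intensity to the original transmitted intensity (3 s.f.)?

Before rotation:
Unpolarized light through the first polarizer → I₁ = ½ I₀, now polarized at 42°.
I₂ = I₁ cos²(72° − 42°) = 0.5 I₀ · cos²(30°) = 0.375 I₀.
After rotation:
Unpolarized light through the first polarizer → I₁ = ½ I₀, now polarized at 42°.
I₂ = I₁ cos²(112° − 42°) = 0.5 I₀ · cos²(70°) = 0.05849 I₀.
Ratio = 0.05849 / 0.375 = 0.156.

I_new/I_old ≈ 0.156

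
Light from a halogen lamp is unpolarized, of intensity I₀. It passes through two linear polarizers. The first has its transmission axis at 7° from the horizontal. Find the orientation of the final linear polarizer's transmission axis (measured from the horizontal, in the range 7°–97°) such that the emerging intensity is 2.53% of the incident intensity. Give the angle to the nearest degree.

θ ≈ 84°

Unpolarized light through the first polarizer → I₁ = ½ I₀, now polarized at 7°.
Need I₂/I₀ = 0.0253, so cos²(θ − 7°) = 0.0253 / 0.5 = 0.0506.
θ − 7° = arccos(√0.0506) = 77.0°, giving θ ≈ 7 + 77.0 = 84.0°.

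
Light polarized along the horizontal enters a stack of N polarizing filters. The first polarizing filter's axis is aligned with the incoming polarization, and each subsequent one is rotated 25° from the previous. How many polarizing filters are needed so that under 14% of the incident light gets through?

N = 11

First polarizer is aligned with the polarization: full transmission.
Each further stage multiplies by cos²(25°) = 0.8214.
After N polarizers: T = 0.8214^(N−1). Require T < 0.14 ⇒ N−1 > ln(0.14)/ln(0.8214) = 9.99, so N−1 ≥ 10 and N = 11.
Check: N=11 gives T = 0.1398 < 0.14; N=10 gives T = 0.1702.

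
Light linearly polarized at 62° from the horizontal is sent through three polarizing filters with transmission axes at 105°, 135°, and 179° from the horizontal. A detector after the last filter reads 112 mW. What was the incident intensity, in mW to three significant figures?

I₀ ≈ 540 mW

I₁ = I₀ cos²(105° − 62°) = I₀ cos²(43°) = 0.5349 I₀.
I₂ = I₁ cos²(135° − 105°) = 0.5349 I₀ · cos²(30°) = 0.4012 I₀.
I₃ = I₂ cos²(179° − 135°) = 0.4012 I₀ · cos²(44°) = 0.2076 I₀.
So 112 mW = 0.2076 I₀, giving I₀ = 112/0.2076 = 539.6 mW.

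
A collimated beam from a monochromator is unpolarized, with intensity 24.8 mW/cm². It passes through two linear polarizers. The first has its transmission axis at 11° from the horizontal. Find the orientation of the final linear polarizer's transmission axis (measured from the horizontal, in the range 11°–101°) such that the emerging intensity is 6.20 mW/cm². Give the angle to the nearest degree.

Unpolarized light through the first polarizer → I₁ = ½ I₀, now polarized at 11°.
Target fraction: 6.20 / 24.8 mW/cm² = 0.25 of I₀.
Need I₂/I₀ = 0.25, so cos²(θ − 11°) = 0.25 / 0.5 = 0.5.
θ − 11° = arccos(√0.5) = 45.0°, giving θ ≈ 11 + 45.0 = 56.0°.

θ ≈ 56°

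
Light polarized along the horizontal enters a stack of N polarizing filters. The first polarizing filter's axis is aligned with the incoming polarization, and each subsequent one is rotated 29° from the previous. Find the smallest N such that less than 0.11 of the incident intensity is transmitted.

First polarizer is aligned with the polarization: full transmission.
Each further stage multiplies by cos²(29°) = 0.765.
After N polarizers: T = 0.765^(N−1). Require T < 0.11 ⇒ N−1 > ln(0.11)/ln(0.765) = 8.24, so N−1 ≥ 9 and N = 10.
Check: N=10 gives T = 0.08969 < 0.11; N=9 gives T = 0.1172.

N = 10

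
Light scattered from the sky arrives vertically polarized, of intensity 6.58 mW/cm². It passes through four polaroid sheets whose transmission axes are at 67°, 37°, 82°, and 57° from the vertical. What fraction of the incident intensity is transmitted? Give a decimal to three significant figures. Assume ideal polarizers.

I₁ = 6.58 mW/cm² · cos²(67°) = 1.005 mW/cm².
I₂ = I₁ · cos²(30°) = 1.005 · 0.75 = 0.7534 mW/cm².
I₃ = I₂ · cos²(45°) = 0.7534 · 0.5 = 0.3767 mW/cm².
I₄ = I₃ · cos²(25°) = 0.3767 · 0.8214 = 0.3094 mW/cm².
Transmitted fraction = 0.04703.

I/I₀ ≈ 0.0470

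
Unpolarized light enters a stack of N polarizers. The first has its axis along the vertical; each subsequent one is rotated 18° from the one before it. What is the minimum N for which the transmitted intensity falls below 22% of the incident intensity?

First polarizer halves the unpolarized light: factor 1/2.
Each further stage multiplies by cos²(18°) = 0.9045.
After N polarizers: T = 0.5·0.9045^(N−1). Require T < 0.22 ⇒ N−1 > ln(0.22/0.5)/ln(0.9045) = 8.18, so N−1 ≥ 9 and N = 10.
Check: N=10 gives T = 0.2026 < 0.22; N=9 gives T = 0.224.

N = 10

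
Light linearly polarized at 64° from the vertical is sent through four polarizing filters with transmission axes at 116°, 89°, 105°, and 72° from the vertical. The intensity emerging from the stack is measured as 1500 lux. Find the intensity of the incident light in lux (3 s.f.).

I₁ = I₀ cos²(116° − 64°) = I₀ cos²(52°) = 0.379 I₀.
I₂ = I₁ cos²(89° − 116°) = 0.379 I₀ · cos²(27°) = 0.3009 I₀.
I₃ = I₂ cos²(105° − 89°) = 0.3009 I₀ · cos²(16°) = 0.2781 I₀.
I₄ = I₃ cos²(72° − 105°) = 0.2781 I₀ · cos²(33°) = 0.1956 I₀.
So 1500 lux = 0.1956 I₀, giving I₀ = 1500/0.1956 = 7670 lux.

I₀ ≈ 7670 lux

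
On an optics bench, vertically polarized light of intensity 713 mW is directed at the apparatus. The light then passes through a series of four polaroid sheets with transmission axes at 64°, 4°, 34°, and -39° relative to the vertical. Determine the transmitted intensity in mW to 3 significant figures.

I₁ = 713 mW · cos²(64°) = 137 mW.
I₂ = I₁ · cos²(60°) = 137 · 0.25 = 34.25 mW.
I₃ = I₂ · cos²(30°) = 34.25 · 0.75 = 25.69 mW.
I₄ = I₃ · cos²(73°) = 25.69 · 0.08548 = 2.196 mW.

I ≈ 2.20 mW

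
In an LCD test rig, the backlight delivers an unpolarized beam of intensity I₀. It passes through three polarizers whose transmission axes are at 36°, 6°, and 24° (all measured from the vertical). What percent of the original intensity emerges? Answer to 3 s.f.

Unpolarized light through the first polarizer → I₁ = ½ I₀, now polarized at 36°.
I₂ = I₁ cos²(6° − 36°) = 0.5 I₀ · cos²(30°) = 0.375 I₀.
I₃ = I₂ cos²(24° − 6°) = 0.375 I₀ · cos²(18°) = 0.3392 I₀.
That is 33.92% of the incident intensity.

≈ 33.9%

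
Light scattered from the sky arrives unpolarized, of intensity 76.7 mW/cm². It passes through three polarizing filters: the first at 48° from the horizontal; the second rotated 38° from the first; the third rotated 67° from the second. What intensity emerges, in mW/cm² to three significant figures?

I ≈ 3.64 mW/cm²

Unpolarized light through the first polarizer → I₁ = 76.7 mW/cm²/2 = 38.35 mW/cm², polarized at 48°.
I₂ = I₁ · cos²(38°) = 38.35 · 0.621 = 23.81 mW/cm².
I₃ = I₂ · cos²(67°) = 23.81 · 0.1527 = 3.636 mW/cm².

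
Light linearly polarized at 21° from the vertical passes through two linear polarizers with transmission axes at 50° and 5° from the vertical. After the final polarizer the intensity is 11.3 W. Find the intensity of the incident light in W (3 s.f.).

I₀ ≈ 29.5 W

I₁ = I₀ cos²(50° − 21°) = I₀ cos²(29°) = 0.765 I₀.
I₂ = I₁ cos²(5° − 50°) = 0.765 I₀ · cos²(45°) = 0.3825 I₀.
So 11.3 W = 0.3825 I₀, giving I₀ = 11.3/0.3825 = 29.54 W.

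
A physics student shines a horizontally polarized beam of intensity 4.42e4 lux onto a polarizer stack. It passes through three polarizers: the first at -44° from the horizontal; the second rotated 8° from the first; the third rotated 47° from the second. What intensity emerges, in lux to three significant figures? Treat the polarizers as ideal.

I ≈ 1.04e4 lux

By Malus's law, I₁ = 4.42e4 lux · cos²(44°) = 2.287e+04 lux.
I₂ = I₁ · cos²(8°) = 2.287e+04 · 0.9806 = 2.243e+04 lux.
I₃ = I₂ · cos²(47°) = 2.243e+04 · 0.4651 = 1.043e+04 lux.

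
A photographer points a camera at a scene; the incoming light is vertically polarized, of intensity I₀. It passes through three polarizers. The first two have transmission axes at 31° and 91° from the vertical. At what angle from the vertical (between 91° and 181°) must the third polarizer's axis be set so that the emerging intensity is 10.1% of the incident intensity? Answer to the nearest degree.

θ ≈ 133°

By Malus's law, I₁ = I₀ cos²(31° − 0°) = I₀ cos²(31°) = 0.7347 I₀.
I₂ = I₁ cos²(91° − 31°) = 0.7347 I₀ · cos²(60°) = 0.1837 I₀.
Need I₃/I₀ = 0.101, so cos²(θ − 91°) = 0.101 / 0.1837 = 0.5499.
θ − 91° = arccos(√0.5499) = 42.1°, giving θ ≈ 91 + 42.1 = 133.1°.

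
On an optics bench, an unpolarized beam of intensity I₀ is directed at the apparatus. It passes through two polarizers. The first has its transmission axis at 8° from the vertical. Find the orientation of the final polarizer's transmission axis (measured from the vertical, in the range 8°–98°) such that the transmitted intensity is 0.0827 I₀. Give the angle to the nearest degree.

Unpolarized light through the first polarizer → I₁ = ½ I₀, now polarized at 8°.
Need I₂/I₀ = 0.0827, so cos²(θ − 8°) = 0.0827 / 0.5 = 0.1654.
θ − 8° = arccos(√0.1654) = 66.0°, giving θ ≈ 8 + 66.0 = 74.0°.

θ ≈ 74°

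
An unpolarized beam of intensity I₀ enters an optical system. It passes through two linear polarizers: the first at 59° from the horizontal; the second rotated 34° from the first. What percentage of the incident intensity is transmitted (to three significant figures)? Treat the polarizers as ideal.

≈ 34.4%

Unpolarized light through the first polarizer → I₁ = ½ I₀, now polarized at 59°.
I₂ = I₁ cos²(34°) = 0.5 · 0.6873 I₀ = 0.3437 I₀.
That is 34.37% of the incident intensity.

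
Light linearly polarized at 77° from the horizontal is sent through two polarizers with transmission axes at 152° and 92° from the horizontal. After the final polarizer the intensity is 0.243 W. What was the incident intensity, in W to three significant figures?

I₀ ≈ 14.5 W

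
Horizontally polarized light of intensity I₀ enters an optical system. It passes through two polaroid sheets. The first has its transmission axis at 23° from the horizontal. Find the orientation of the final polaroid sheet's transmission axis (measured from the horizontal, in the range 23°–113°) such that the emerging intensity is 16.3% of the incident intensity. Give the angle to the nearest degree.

By Malus's law, I₁ = I₀ cos²(23° − 0°) = I₀ cos²(23°) = 0.8473 I₀.
Need I₂/I₀ = 0.163, so cos²(θ − 23°) = 0.163 / 0.8473 = 0.1924.
θ − 23° = arccos(√0.1924) = 64.0°, giving θ ≈ 23 + 64.0 = 87.0°.

θ ≈ 87°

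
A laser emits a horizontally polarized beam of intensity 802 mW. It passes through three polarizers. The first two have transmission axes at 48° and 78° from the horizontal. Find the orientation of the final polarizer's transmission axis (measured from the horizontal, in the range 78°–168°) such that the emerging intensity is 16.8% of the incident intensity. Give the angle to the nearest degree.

I₁ = I₀ cos²(48° − 0°) = I₀ cos²(48°) = 0.4477 I₀.
I₂ = I₁ cos²(78° − 48°) = 0.4477 I₀ · cos²(30°) = 0.3358 I₀.
Need I₃/I₀ = 0.168, so cos²(θ − 78°) = 0.168 / 0.3358 = 0.5003.
θ − 78° = arccos(√0.5003) = 45.0°, giving θ ≈ 78 + 45.0 = 123.0°.

θ ≈ 123°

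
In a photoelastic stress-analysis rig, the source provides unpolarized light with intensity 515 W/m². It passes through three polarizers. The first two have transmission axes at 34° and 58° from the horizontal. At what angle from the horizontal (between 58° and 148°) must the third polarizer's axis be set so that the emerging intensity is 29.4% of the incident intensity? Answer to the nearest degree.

θ ≈ 91°

Unpolarized light through the first polarizer → I₁ = ½ I₀, now polarized at 34°.
I₂ = I₁ cos²(58° − 34°) = 0.5 I₀ · cos²(24°) = 0.4173 I₀.
Need I₃/I₀ = 0.294, so cos²(θ − 58°) = 0.294 / 0.4173 = 0.7046.
θ − 58° = arccos(√0.7046) = 32.9°, giving θ ≈ 58 + 32.9 = 90.9°.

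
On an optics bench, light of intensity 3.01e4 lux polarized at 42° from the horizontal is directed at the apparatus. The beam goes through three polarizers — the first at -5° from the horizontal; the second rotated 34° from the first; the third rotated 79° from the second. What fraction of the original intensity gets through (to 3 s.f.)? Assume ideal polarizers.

I/I₀ ≈ 0.0116

By Malus's law, I₁ = 3.01e4 lux · cos²(47°) = 1.4e+04 lux.
I₂ = I₁ · cos²(34°) = 1.4e+04 · 0.6873 = 9622 lux.
I₃ = I₂ · cos²(79°) = 9622 · 0.03641 = 350.3 lux.
Transmitted fraction = 0.01164.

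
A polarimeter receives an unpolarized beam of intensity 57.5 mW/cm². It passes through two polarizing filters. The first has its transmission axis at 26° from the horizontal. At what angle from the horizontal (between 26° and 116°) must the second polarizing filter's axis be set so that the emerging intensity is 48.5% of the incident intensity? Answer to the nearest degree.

θ ≈ 36°

Unpolarized light through the first polarizer → I₁ = ½ I₀, now polarized at 26°.
Need I₂/I₀ = 0.485, so cos²(θ − 26°) = 0.485 / 0.5 = 0.97.
θ − 26° = arccos(√0.97) = 10.0°, giving θ ≈ 26 + 10.0 = 36.0°.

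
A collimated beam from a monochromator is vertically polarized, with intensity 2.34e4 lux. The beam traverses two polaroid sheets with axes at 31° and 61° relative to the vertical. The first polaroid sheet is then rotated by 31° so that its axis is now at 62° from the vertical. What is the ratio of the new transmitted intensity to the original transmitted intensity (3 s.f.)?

Before rotation:
I₁ = I₀ cos²(31° − 0°) = I₀ cos²(31°) = 0.7347 I₀.
I₂ = I₁ cos²(61° − 31°) = 0.7347 I₀ · cos²(30°) = 0.5511 I₀.
After rotation:
I₁ = I₀ cos²(62° − 0°) = I₀ cos²(62°) = 0.2204 I₀.
I₂ = I₁ cos²(61° − 62°) = 0.2204 I₀ · cos²(1°) = 0.2203 I₀.
Ratio = 0.2203 / 0.5511 = 0.3998.

I_new/I_old ≈ 0.400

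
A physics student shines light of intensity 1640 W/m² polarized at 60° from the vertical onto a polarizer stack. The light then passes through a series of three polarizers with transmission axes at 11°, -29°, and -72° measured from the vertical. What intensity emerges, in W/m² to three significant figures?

I₁ = 1640 W/m² · cos²(49°) = 705.9 W/m².
I₂ = I₁ · cos²(40°) = 705.9 · 0.5868 = 414.2 W/m².
I₃ = I₂ · cos²(43°) = 414.2 · 0.5349 = 221.6 W/m².

I ≈ 222 W/m²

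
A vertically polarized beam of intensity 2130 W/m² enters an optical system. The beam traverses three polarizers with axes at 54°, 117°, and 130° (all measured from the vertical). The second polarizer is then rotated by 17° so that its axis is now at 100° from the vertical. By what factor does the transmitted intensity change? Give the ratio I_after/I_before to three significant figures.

Before rotation:
I₁ = I₀ cos²(54° − 0°) = I₀ cos²(54°) = 0.3455 I₀.
I₂ = I₁ cos²(117° − 54°) = 0.3455 I₀ · cos²(63°) = 0.07121 I₀.
I₃ = I₂ cos²(130° − 117°) = 0.07121 I₀ · cos²(13°) = 0.0676 I₀.
After rotation:
I₁ = I₀ cos²(54° − 0°) = I₀ cos²(54°) = 0.3455 I₀.
I₂ = I₁ cos²(100° − 54°) = 0.3455 I₀ · cos²(46°) = 0.1667 I₀.
I₃ = I₂ cos²(130° − 100°) = 0.1667 I₀ · cos²(30°) = 0.125 I₀.
Ratio = 0.125 / 0.0676 = 1.85.

I_new/I_old ≈ 1.85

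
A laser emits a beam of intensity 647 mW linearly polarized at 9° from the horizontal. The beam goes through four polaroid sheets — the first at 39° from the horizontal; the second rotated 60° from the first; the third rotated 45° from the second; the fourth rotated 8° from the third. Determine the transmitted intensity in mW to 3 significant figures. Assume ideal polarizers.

I ≈ 59.5 mW

I₁ = 647 mW · cos²(30°) = 485.3 mW.
I₂ = I₁ · cos²(60°) = 485.3 · 0.25 = 121.3 mW.
I₃ = I₂ · cos²(45°) = 121.3 · 0.5 = 60.66 mW.
I₄ = I₃ · cos²(8°) = 60.66 · 0.9806 = 59.48 mW.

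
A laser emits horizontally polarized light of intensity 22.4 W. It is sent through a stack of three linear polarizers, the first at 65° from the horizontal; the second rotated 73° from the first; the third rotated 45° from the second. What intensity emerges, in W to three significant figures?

I ≈ 0.171 W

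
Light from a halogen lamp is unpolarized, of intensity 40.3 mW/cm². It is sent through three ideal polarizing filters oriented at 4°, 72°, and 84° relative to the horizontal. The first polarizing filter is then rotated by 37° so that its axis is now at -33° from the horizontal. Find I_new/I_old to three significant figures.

Before rotation:
Unpolarized light through the first polarizer → I₁ = ½ I₀, now polarized at 4°.
I₂ = I₁ cos²(72° − 4°) = 0.5 I₀ · cos²(68°) = 0.07017 I₀.
I₃ = I₂ cos²(84° − 72°) = 0.07017 I₀ · cos²(12°) = 0.06713 I₀.
After rotation:
Unpolarized light through the first polarizer → I₁ = ½ I₀, now polarized at -33°.
Angle between axes 1 and 2: 75°. I₂ = 0.5 I₀ · cos²(75°) = 0.03349 I₀.
I₃ = I₂ cos²(84° − 72°) = 0.03349 I₀ · cos²(12°) = 0.03205 I₀.
Ratio = 0.03205 / 0.06713 = 0.4774.

I_new/I_old ≈ 0.477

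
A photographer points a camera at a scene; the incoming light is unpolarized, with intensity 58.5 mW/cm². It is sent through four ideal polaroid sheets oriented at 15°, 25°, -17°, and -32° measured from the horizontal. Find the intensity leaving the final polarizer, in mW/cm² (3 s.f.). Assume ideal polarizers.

Unpolarized light through the first polarizer → I₁ = 58.5 mW/cm²/2 = 29.25 mW/cm², polarized at 15°.
I₂ = I₁ · cos²(10°) = 29.25 · 0.9698 = 28.37 mW/cm².
I₃ = I₂ · cos²(42°) = 28.37 · 0.5523 = 15.67 mW/cm².
I₄ = I₃ · cos²(15°) = 15.67 · 0.933 = 14.62 mW/cm².

I ≈ 14.6 mW/cm²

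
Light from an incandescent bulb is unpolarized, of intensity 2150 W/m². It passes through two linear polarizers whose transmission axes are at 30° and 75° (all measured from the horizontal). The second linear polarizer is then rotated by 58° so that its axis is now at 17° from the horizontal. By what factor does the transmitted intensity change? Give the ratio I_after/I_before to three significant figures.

Before rotation:
Unpolarized light through the first polarizer → I₁ = ½ I₀, now polarized at 30°.
I₂ = I₁ cos²(75° − 30°) = 0.5 I₀ · cos²(45°) = 0.25 I₀.
After rotation:
Unpolarized light through the first polarizer → I₁ = ½ I₀, now polarized at 30°.
I₂ = I₁ cos²(17° − 30°) = 0.5 I₀ · cos²(13°) = 0.4747 I₀.
Ratio = 0.4747 / 0.25 = 1.899.

I_new/I_old ≈ 1.90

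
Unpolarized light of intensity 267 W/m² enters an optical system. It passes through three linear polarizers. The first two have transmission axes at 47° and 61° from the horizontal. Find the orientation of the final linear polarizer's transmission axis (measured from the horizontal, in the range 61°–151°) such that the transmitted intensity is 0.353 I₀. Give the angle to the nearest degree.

Unpolarized light through the first polarizer → I₁ = ½ I₀, now polarized at 47°.
I₂ = I₁ cos²(61° − 47°) = 0.5 I₀ · cos²(14°) = 0.4707 I₀.
Need I₃/I₀ = 0.353, so cos²(θ − 61°) = 0.353 / 0.4707 = 0.7499.
θ − 61° = arccos(√0.7499) = 30.0°, giving θ ≈ 61 + 30.0 = 91.0°.

θ ≈ 91°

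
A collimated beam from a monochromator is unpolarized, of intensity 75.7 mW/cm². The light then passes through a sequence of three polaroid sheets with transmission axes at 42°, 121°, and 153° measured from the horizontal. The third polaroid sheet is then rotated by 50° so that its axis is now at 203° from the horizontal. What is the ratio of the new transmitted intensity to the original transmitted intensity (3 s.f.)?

I_new/I_old ≈ 0.0269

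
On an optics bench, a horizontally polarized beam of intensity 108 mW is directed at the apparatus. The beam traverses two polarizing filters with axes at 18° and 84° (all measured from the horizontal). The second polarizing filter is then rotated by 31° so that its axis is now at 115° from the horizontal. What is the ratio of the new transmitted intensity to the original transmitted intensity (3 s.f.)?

Before rotation:
By Malus's law, I₁ = I₀ cos²(18° − 0°) = I₀ cos²(18°) = 0.9045 I₀.
I₂ = I₁ cos²(84° − 18°) = 0.9045 I₀ · cos²(66°) = 0.1496 I₀.
After rotation:
I₁ = I₀ cos²(18° − 0°) = I₀ cos²(18°) = 0.9045 I₀.
Angle between axes 1 and 2: 83°. I₂ = 0.9045 I₀ · cos²(83°) = 0.01343 I₀.
Ratio = 0.01343 / 0.1496 = 0.08978.

I_new/I_old ≈ 0.0898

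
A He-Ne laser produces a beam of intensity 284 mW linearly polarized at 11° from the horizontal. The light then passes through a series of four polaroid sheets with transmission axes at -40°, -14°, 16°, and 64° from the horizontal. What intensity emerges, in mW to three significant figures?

I ≈ 30.5 mW

I₁ = 284 mW · cos²(51°) = 112.5 mW.
I₂ = I₁ · cos²(26°) = 112.5 · 0.8078 = 90.86 mW.
I₃ = I₂ · cos²(30°) = 90.86 · 0.75 = 68.15 mW.
I₄ = I₃ · cos²(48°) = 68.15 · 0.4477 = 30.51 mW.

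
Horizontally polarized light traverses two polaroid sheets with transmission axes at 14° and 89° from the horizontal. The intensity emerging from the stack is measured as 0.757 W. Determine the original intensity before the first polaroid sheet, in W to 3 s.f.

I₀ ≈ 12.0 W

I₁ = I₀ cos²(14° − 0°) = I₀ cos²(14°) = 0.9415 I₀.
I₂ = I₁ cos²(89° − 14°) = 0.9415 I₀ · cos²(75°) = 0.06307 I₀.
So 0.757 W = 0.06307 I₀, giving I₀ = 0.757/0.06307 = 12 W.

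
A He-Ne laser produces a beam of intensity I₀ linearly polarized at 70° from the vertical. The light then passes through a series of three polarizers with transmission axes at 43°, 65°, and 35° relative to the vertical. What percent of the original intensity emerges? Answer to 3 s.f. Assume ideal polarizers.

I₁ = I₀ cos²(43° − 70°) = I₀ cos²(27°) = 0.7939 I₀.
I₂ = I₁ cos²(65° − 43°) = 0.7939 I₀ · cos²(22°) = 0.6825 I₀.
I₃ = I₂ cos²(35° − 65°) = 0.6825 I₀ · cos²(30°) = 0.5119 I₀.
That is 51.19% of the incident intensity.

≈ 51.2%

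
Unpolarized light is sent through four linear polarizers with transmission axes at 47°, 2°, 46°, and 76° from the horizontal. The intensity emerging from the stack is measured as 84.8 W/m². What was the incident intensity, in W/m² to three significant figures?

Unpolarized light through the first polarizer → I₁ = ½ I₀, now polarized at 47°.
I₂ = I₁ cos²(2° − 47°) = 0.5 I₀ · cos²(45°) = 0.25 I₀.
I₃ = I₂ cos²(46° − 2°) = 0.25 I₀ · cos²(44°) = 0.1294 I₀.
I₄ = I₃ cos²(76° − 46°) = 0.1294 I₀ · cos²(30°) = 0.09702 I₀.
So 84.8 W/m² = 0.09702 I₀, giving I₀ = 84.8/0.09702 = 874 W/m².

I₀ ≈ 874 W/m²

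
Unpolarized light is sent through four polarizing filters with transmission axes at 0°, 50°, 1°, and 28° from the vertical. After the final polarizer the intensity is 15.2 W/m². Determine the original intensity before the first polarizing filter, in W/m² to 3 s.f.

I₀ ≈ 215 W/m²

Unpolarized light through the first polarizer → I₁ = ½ I₀, now polarized at 0°.
I₂ = I₁ cos²(50° − 0°) = 0.5 I₀ · cos²(50°) = 0.2066 I₀.
I₃ = I₂ cos²(1° − 50°) = 0.2066 I₀ · cos²(49°) = 0.08892 I₀.
I₄ = I₃ cos²(28° − 1°) = 0.08892 I₀ · cos²(27°) = 0.07059 I₀.
So 15.2 W/m² = 0.07059 I₀, giving I₀ = 15.2/0.07059 = 215.3 W/m².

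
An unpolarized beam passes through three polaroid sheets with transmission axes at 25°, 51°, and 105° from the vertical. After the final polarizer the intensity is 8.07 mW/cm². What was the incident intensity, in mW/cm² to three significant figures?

I₀ ≈ 57.8 mW/cm²

Unpolarized light through the first polarizer → I₁ = ½ I₀, now polarized at 25°.
I₂ = I₁ cos²(51° − 25°) = 0.5 I₀ · cos²(26°) = 0.4039 I₀.
I₃ = I₂ cos²(105° − 51°) = 0.4039 I₀ · cos²(54°) = 0.1395 I₀.
So 8.07 mW/cm² = 0.1395 I₀, giving I₀ = 8.07/0.1395 = 57.83 mW/cm².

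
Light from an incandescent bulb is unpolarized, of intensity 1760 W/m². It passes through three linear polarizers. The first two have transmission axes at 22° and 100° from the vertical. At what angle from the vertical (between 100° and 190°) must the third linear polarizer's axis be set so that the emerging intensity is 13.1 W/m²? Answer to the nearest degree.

Unpolarized light through the first polarizer → I₁ = ½ I₀, now polarized at 22°.
I₂ = I₁ cos²(100° − 22°) = 0.5 I₀ · cos²(78°) = 0.02161 I₀.
Target fraction: 13.1 / 1760 W/m² = 0.007443 of I₀.
Need I₃/I₀ = 0.007443, so cos²(θ − 100°) = 0.007443 / 0.02161 = 0.3444.
θ − 100° = arccos(√0.3444) = 54.1°, giving θ ≈ 100 + 54.1 = 154.1°.

θ ≈ 154°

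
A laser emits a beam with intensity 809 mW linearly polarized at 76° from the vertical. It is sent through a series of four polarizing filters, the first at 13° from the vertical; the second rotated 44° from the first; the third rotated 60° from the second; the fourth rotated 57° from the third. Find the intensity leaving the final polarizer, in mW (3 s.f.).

I₁ = 809 mW · cos²(63°) = 166.7 mW.
I₂ = I₁ · cos²(44°) = 166.7 · 0.5174 = 86.28 mW.
I₃ = I₂ · cos²(60°) = 86.28 · 0.25 = 21.57 mW.
I₄ = I₃ · cos²(57°) = 21.57 · 0.2966 = 6.398 mW.

I ≈ 6.40 mW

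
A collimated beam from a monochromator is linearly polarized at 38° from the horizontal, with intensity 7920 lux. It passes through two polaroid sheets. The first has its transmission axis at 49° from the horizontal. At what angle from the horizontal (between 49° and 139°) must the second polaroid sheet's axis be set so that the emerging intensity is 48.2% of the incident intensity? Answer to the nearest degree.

θ ≈ 94°

I₁ = I₀ cos²(49° − 38°) = I₀ cos²(11°) = 0.9636 I₀.
Need I₂/I₀ = 0.482, so cos²(θ − 49°) = 0.482 / 0.9636 = 0.5002.
θ − 49° = arccos(√0.5002) = 45.0°, giving θ ≈ 49 + 45.0 = 94.0°.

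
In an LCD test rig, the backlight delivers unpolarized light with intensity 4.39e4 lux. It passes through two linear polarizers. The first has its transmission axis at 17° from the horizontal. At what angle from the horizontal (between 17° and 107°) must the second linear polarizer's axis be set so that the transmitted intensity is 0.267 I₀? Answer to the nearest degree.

Unpolarized light through the first polarizer → I₁ = ½ I₀, now polarized at 17°.
Need I₂/I₀ = 0.267, so cos²(θ − 17°) = 0.267 / 0.5 = 0.534.
θ − 17° = arccos(√0.534) = 43.1°, giving θ ≈ 17 + 43.1 = 60.1°.

θ ≈ 60°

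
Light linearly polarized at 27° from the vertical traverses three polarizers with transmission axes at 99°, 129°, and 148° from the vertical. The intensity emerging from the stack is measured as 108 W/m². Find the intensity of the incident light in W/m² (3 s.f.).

I₀ ≈ 1690 W/m²

I₁ = I₀ cos²(99° − 27°) = I₀ cos²(72°) = 0.09549 I₀.
I₂ = I₁ cos²(129° − 99°) = 0.09549 I₀ · cos²(30°) = 0.07162 I₀.
I₃ = I₂ cos²(148° − 129°) = 0.07162 I₀ · cos²(19°) = 0.06403 I₀.
So 108 W/m² = 0.06403 I₀, giving I₀ = 108/0.06403 = 1687 W/m².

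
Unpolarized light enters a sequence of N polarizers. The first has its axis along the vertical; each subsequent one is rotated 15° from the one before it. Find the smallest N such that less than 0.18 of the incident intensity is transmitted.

N = 16

First polarizer halves the unpolarized light: factor 1/2.
Each further stage multiplies by cos²(15°) = 0.933.
After N polarizers: T = 0.5·0.933^(N−1). Require T < 0.18 ⇒ N−1 > ln(0.18/0.5)/ln(0.933) = 14.73, so N−1 ≥ 15 and N = 16.
Check: N=16 gives T = 0.1767 < 0.18; N=15 gives T = 0.1894.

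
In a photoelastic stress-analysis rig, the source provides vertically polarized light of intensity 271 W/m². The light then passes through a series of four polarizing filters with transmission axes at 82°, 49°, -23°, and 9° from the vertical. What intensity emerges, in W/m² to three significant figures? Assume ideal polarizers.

I ≈ 0.254 W/m²

By Malus's law, I₁ = 271 W/m² · cos²(82°) = 5.249 W/m².
I₂ = I₁ · cos²(33°) = 5.249 · 0.7034 = 3.692 W/m².
I₃ = I₂ · cos²(72°) = 3.692 · 0.09549 = 0.3526 W/m².
I₄ = I₃ · cos²(32°) = 0.3526 · 0.7192 = 0.2536 W/m².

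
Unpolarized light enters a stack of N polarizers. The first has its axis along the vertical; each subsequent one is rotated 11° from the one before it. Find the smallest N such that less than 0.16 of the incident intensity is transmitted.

N = 32

First polarizer halves the unpolarized light: factor 1/2.
Each further stage multiplies by cos²(11°) = 0.9636.
After N polarizers: T = 0.5·0.9636^(N−1). Require T < 0.16 ⇒ N−1 > ln(0.16/0.5)/ln(0.9636) = 30.72, so N−1 ≥ 31 and N = 32.
Check: N=32 gives T = 0.1584 < 0.16; N=31 gives T = 0.1643.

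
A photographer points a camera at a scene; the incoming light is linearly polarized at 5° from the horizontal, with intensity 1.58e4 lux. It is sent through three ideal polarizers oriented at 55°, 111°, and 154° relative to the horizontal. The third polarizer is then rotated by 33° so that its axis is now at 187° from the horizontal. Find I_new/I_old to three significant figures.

Before rotation:
I₁ = I₀ cos²(55° − 5°) = I₀ cos²(50°) = 0.4132 I₀.
I₂ = I₁ cos²(111° − 55°) = 0.4132 I₀ · cos²(56°) = 0.1292 I₀.
I₃ = I₂ cos²(154° − 111°) = 0.1292 I₀ · cos²(43°) = 0.06911 I₀.
After rotation:
I₁ = I₀ cos²(55° − 5°) = I₀ cos²(50°) = 0.4132 I₀.
I₂ = I₁ cos²(111° − 55°) = 0.4132 I₀ · cos²(56°) = 0.1292 I₀.
I₃ = I₂ cos²(187° − 111°) = 0.1292 I₀ · cos²(76°) = 0.007562 I₀.
Ratio = 0.007562 / 0.06911 = 0.1094.

I_new/I_old ≈ 0.109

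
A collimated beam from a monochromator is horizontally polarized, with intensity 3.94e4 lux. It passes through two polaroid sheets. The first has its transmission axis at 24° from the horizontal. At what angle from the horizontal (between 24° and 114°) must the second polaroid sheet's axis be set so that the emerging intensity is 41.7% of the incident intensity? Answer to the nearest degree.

I₁ = I₀ cos²(24° − 0°) = I₀ cos²(24°) = 0.8346 I₀.
Need I₂/I₀ = 0.417, so cos²(θ − 24°) = 0.417 / 0.8346 = 0.4997.
θ − 24° = arccos(√0.4997) = 45.0°, giving θ ≈ 24 + 45.0 = 69.0°.

θ ≈ 69°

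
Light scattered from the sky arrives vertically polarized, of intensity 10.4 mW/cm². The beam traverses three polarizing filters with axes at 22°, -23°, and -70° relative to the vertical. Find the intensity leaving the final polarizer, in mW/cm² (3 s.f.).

I₁ = 10.4 mW/cm² · cos²(22°) = 8.941 mW/cm².
I₂ = I₁ · cos²(45°) = 8.941 · 0.5 = 4.47 mW/cm².
I₃ = I₂ · cos²(47°) = 4.47 · 0.4651 = 2.079 mW/cm².

I ≈ 2.08 mW/cm²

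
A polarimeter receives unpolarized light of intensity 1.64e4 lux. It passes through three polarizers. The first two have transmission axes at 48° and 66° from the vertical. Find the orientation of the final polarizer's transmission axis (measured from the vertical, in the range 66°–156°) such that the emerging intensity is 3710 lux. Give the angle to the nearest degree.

Unpolarized light through the first polarizer → I₁ = ½ I₀, now polarized at 48°.
I₂ = I₁ cos²(66° − 48°) = 0.5 I₀ · cos²(18°) = 0.4523 I₀.
Target fraction: 3710 / 1.64e4 lux = 0.2262 of I₀.
Need I₃/I₀ = 0.2262, so cos²(θ − 66°) = 0.2262 / 0.4523 = 0.5002.
θ − 66° = arccos(√0.5002) = 45.0°, giving θ ≈ 66 + 45.0 = 111.0°.

θ ≈ 111°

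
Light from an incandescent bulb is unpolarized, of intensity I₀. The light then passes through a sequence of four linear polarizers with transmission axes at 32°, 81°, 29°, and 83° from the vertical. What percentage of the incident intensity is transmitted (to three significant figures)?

≈ 2.82%

Unpolarized light through the first polarizer → I₁ = ½ I₀, now polarized at 32°.
I₂ = I₁ cos²(81° − 32°) = 0.5 I₀ · cos²(49°) = 0.2152 I₀.
I₃ = I₂ cos²(29° − 81°) = 0.2152 I₀ · cos²(52°) = 0.08157 I₀.
I₄ = I₃ cos²(83° − 29°) = 0.08157 I₀ · cos²(54°) = 0.02818 I₀.
That is 2.818% of the incident intensity.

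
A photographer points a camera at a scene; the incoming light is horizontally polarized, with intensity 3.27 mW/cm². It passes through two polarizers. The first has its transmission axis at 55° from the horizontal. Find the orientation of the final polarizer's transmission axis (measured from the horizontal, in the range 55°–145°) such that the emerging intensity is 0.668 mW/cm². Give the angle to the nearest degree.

θ ≈ 93°

By Malus's law, I₁ = I₀ cos²(55° − 0°) = I₀ cos²(55°) = 0.329 I₀.
Target fraction: 0.668 / 3.27 mW/cm² = 0.2043 of I₀.
Need I₂/I₀ = 0.2043, so cos²(θ − 55°) = 0.2043 / 0.329 = 0.6209.
θ − 55° = arccos(√0.6209) = 38.0°, giving θ ≈ 55 + 38.0 = 93.0°.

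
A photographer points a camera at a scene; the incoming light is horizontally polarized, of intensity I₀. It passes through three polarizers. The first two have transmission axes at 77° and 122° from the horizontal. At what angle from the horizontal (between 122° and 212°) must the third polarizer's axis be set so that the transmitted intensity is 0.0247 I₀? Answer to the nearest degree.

θ ≈ 131°

By Malus's law, I₁ = I₀ cos²(77° − 0°) = I₀ cos²(77°) = 0.0506 I₀.
I₂ = I₁ cos²(122° − 77°) = 0.0506 I₀ · cos²(45°) = 0.0253 I₀.
Need I₃/I₀ = 0.0247, so cos²(θ − 122°) = 0.0247 / 0.0253 = 0.9762.
θ − 122° = arccos(√0.9762) = 8.9°, giving θ ≈ 122 + 8.9 = 130.9°.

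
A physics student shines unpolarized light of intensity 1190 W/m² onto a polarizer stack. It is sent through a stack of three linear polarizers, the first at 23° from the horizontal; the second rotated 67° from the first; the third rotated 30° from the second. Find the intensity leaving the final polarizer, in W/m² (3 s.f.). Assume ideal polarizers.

I ≈ 68.1 W/m²

Unpolarized light through the first polarizer → I₁ = 1190 W/m²/2 = 595 W/m², polarized at 23°.
I₂ = I₁ · cos²(67°) = 595 · 0.1527 = 90.84 W/m².
I₃ = I₂ · cos²(30°) = 90.84 · 0.75 = 68.13 W/m².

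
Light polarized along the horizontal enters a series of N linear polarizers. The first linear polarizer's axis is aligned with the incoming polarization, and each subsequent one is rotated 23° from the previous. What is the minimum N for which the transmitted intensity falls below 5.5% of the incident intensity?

N = 19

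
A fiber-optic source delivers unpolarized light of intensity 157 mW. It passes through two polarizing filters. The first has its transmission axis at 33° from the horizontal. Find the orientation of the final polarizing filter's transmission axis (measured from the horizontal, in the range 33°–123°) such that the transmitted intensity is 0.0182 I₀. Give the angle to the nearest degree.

θ ≈ 112°

Unpolarized light through the first polarizer → I₁ = ½ I₀, now polarized at 33°.
Need I₂/I₀ = 0.0182, so cos²(θ − 33°) = 0.0182 / 0.5 = 0.0364.
θ − 33° = arccos(√0.0364) = 79.0°, giving θ ≈ 33 + 79.0 = 112.0°.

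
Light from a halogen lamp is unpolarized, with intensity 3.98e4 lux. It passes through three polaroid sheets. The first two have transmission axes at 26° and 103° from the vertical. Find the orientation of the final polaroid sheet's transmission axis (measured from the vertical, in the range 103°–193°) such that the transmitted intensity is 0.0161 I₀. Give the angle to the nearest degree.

θ ≈ 140°

Unpolarized light through the first polarizer → I₁ = ½ I₀, now polarized at 26°.
I₂ = I₁ cos²(103° − 26°) = 0.5 I₀ · cos²(77°) = 0.0253 I₀.
Need I₃/I₀ = 0.0161, so cos²(θ − 103°) = 0.0161 / 0.0253 = 0.6363.
θ − 103° = arccos(√0.6363) = 37.1°, giving θ ≈ 103 + 37.1 = 140.1°.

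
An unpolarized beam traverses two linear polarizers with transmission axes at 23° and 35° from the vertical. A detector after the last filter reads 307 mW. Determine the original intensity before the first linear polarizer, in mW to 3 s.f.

Unpolarized light through the first polarizer → I₁ = ½ I₀, now polarized at 23°.
I₂ = I₁ cos²(35° − 23°) = 0.5 I₀ · cos²(12°) = 0.4784 I₀.
So 307 mW = 0.4784 I₀, giving I₀ = 307/0.4784 = 641.7 mW.

I₀ ≈ 642 mW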